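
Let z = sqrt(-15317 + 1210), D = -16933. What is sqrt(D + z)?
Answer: sqrt(-16933 + I*sqrt(14107)) ≈ 0.4564 + 130.13*I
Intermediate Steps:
z = I*sqrt(14107) (z = sqrt(-14107) = I*sqrt(14107) ≈ 118.77*I)
sqrt(D + z) = sqrt(-16933 + I*sqrt(14107))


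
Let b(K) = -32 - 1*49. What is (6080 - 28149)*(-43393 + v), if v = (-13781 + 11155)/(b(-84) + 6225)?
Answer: 2941899416021/3072 ≈ 9.5765e+8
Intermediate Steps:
b(K) = -81 (b(K) = -32 - 49 = -81)
v = -1313/3072 (v = (-13781 + 11155)/(-81 + 6225) = -2626/6144 = -2626*1/6144 = -1313/3072 ≈ -0.42741)
(6080 - 28149)*(-43393 + v) = (6080 - 28149)*(-43393 - 1313/3072) = -22069*(-133304609/3072) = 2941899416021/3072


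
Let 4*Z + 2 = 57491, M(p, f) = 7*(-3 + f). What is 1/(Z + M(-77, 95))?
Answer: 4/60065 ≈ 6.6595e-5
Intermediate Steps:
M(p, f) = -21 + 7*f
Z = 57489/4 (Z = -½ + (¼)*57491 = -½ + 57491/4 = 57489/4 ≈ 14372.)
1/(Z + M(-77, 95)) = 1/(57489/4 + (-21 + 7*95)) = 1/(57489/4 + (-21 + 665)) = 1/(57489/4 + 644) = 1/(60065/4) = 4/60065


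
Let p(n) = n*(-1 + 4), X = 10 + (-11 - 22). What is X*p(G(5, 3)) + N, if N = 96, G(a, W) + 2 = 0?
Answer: 234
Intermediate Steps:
G(a, W) = -2 (G(a, W) = -2 + 0 = -2)
X = -23 (X = 10 - 33 = -23)
p(n) = 3*n (p(n) = n*3 = 3*n)
X*p(G(5, 3)) + N = -69*(-2) + 96 = -23*(-6) + 96 = 138 + 96 = 234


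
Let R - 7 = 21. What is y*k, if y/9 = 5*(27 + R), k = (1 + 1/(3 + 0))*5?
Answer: 16500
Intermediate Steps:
R = 28 (R = 7 + 21 = 28)
k = 20/3 (k = (1 + 1/3)*5 = (1 + ⅓)*5 = (4/3)*5 = 20/3 ≈ 6.6667)
y = 2475 (y = 9*(5*(27 + 28)) = 9*(5*55) = 9*275 = 2475)
y*k = 2475*(20/3) = 16500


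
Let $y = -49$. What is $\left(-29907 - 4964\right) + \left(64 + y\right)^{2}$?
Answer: $-34646$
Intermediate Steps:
$\left(-29907 - 4964\right) + \left(64 + y\right)^{2} = \left(-29907 - 4964\right) + \left(64 - 49\right)^{2} = -34871 + 15^{2} = -34871 + 225 = -34646$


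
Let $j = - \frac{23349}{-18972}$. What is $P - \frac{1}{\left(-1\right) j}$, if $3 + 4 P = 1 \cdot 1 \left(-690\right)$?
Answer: $- \frac{5368323}{31132} \approx -172.44$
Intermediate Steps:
$j = \frac{7783}{6324}$ ($j = \left(-23349\right) \left(- \frac{1}{18972}\right) = \frac{7783}{6324} \approx 1.2307$)
$P = - \frac{693}{4}$ ($P = - \frac{3}{4} + \frac{1 \cdot 1 \left(-690\right)}{4} = - \frac{3}{4} + \frac{1 \left(-690\right)}{4} = - \frac{3}{4} + \frac{1}{4} \left(-690\right) = - \frac{3}{4} - \frac{345}{2} = - \frac{693}{4} \approx -173.25$)
$P - \frac{1}{\left(-1\right) j} = - \frac{693}{4} - \frac{1}{\left(-1\right) \frac{7783}{6324}} = - \frac{693}{4} - \frac{1}{- \frac{7783}{6324}} = - \frac{693}{4} - - \frac{6324}{7783} = - \frac{693}{4} + \frac{6324}{7783} = - \frac{5368323}{31132}$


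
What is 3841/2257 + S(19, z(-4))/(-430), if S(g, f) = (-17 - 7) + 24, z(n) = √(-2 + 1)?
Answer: 3841/2257 ≈ 1.7018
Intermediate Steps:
z(n) = I (z(n) = √(-1) = I)
S(g, f) = 0 (S(g, f) = -24 + 24 = 0)
3841/2257 + S(19, z(-4))/(-430) = 3841/2257 + 0/(-430) = 3841*(1/2257) + 0*(-1/430) = 3841/2257 + 0 = 3841/2257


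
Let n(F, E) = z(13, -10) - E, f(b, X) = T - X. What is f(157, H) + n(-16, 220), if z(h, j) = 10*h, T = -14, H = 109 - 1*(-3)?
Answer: -216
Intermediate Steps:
H = 112 (H = 109 + 3 = 112)
f(b, X) = -14 - X
n(F, E) = 130 - E (n(F, E) = 10*13 - E = 130 - E)
f(157, H) + n(-16, 220) = (-14 - 1*112) + (130 - 1*220) = (-14 - 112) + (130 - 220) = -126 - 90 = -216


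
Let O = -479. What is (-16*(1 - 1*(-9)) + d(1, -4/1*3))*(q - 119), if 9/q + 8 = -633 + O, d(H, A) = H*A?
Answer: 5731427/280 ≈ 20469.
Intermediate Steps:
d(H, A) = A*H
q = -9/1120 (q = 9/(-8 + (-633 - 479)) = 9/(-8 - 1112) = 9/(-1120) = 9*(-1/1120) = -9/1120 ≈ -0.0080357)
(-16*(1 - 1*(-9)) + d(1, -4/1*3))*(q - 119) = (-16*(1 - 1*(-9)) + (-4/1*3)*1)*(-9/1120 - 119) = (-16*(1 + 9) + (-4*1*3)*1)*(-133289/1120) = (-16*10 - 4*3*1)*(-133289/1120) = (-160 - 12*1)*(-133289/1120) = (-160 - 12)*(-133289/1120) = -172*(-133289/1120) = 5731427/280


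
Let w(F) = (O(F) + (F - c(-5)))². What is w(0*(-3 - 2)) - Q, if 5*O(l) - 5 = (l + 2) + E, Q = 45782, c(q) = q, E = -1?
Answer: -1143589/25 ≈ -45744.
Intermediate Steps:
O(l) = 6/5 + l/5 (O(l) = 1 + ((l + 2) - 1)/5 = 1 + ((2 + l) - 1)/5 = 1 + (1 + l)/5 = 1 + (⅕ + l/5) = 6/5 + l/5)
w(F) = (31/5 + 6*F/5)² (w(F) = ((6/5 + F/5) + (F - 1*(-5)))² = ((6/5 + F/5) + (F + 5))² = ((6/5 + F/5) + (5 + F))² = (31/5 + 6*F/5)²)
w(0*(-3 - 2)) - Q = (31 + 6*(0*(-3 - 2)))²/25 - 1*45782 = (31 + 6*(0*(-5)))²/25 - 45782 = (31 + 6*0)²/25 - 45782 = (31 + 0)²/25 - 45782 = (1/25)*31² - 45782 = (1/25)*961 - 45782 = 961/25 - 45782 = -1143589/25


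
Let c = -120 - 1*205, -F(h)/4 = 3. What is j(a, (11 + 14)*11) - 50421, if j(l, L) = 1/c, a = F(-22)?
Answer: -16386826/325 ≈ -50421.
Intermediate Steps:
F(h) = -12 (F(h) = -4*3 = -12)
c = -325 (c = -120 - 205 = -325)
a = -12
j(l, L) = -1/325 (j(l, L) = 1/(-325) = -1/325)
j(a, (11 + 14)*11) - 50421 = -1/325 - 50421 = -16386826/325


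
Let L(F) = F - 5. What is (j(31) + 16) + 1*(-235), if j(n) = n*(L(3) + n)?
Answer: 680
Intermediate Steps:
L(F) = -5 + F
j(n) = n*(-2 + n) (j(n) = n*((-5 + 3) + n) = n*(-2 + n))
(j(31) + 16) + 1*(-235) = (31*(-2 + 31) + 16) + 1*(-235) = (31*29 + 16) - 235 = (899 + 16) - 235 = 915 - 235 = 680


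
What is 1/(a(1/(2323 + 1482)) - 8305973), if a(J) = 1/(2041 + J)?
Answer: -7766006/64504236150033 ≈ -1.2040e-7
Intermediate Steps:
1/(a(1/(2323 + 1482)) - 8305973) = 1/(1/(2041 + 1/(2323 + 1482)) - 8305973) = 1/(1/(2041 + 1/3805) - 8305973) = 1/(1/(7766006/3805) - 8305973) = 1/(3805/7766006 - 8305973) = 1/(-64504236150033/7766006) = -7766006/64504236150033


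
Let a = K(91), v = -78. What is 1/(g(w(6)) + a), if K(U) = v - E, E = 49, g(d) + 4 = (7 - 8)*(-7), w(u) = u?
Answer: -1/124 ≈ -0.0080645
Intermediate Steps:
g(d) = 3 (g(d) = -4 + (7 - 8)*(-7) = -4 - 1*(-7) = -4 + 7 = 3)
K(U) = -127 (K(U) = -78 - 1*49 = -78 - 49 = -127)
a = -127
1/(g(w(6)) + a) = 1/(3 - 127) = 1/(-124) = -1/124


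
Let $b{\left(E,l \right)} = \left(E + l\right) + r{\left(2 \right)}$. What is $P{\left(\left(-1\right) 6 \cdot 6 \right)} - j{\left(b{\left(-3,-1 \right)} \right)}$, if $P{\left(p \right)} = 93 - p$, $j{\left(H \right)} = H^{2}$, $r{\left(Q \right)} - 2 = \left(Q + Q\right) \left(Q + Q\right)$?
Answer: $-67$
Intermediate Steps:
$r{\left(Q \right)} = 2 + 4 Q^{2}$ ($r{\left(Q \right)} = 2 + \left(Q + Q\right) \left(Q + Q\right) = 2 + 2 Q 2 Q = 2 + 4 Q^{2}$)
$b{\left(E,l \right)} = 18 + E + l$ ($b{\left(E,l \right)} = \left(E + l\right) + \left(2 + 4 \cdot 2^{2}\right) = \left(E + l\right) + \left(2 + 4 \cdot 4\right) = \left(E + l\right) + \left(2 + 16\right) = \left(E + l\right) + 18 = 18 + E + l$)
$P{\left(\left(-1\right) 6 \cdot 6 \right)} - j{\left(b{\left(-3,-1 \right)} \right)} = \left(93 - \left(-1\right) 6 \cdot 6\right) - \left(18 - 3 - 1\right)^{2} = \left(93 - \left(-6\right) 6\right) - 14^{2} = \left(93 - -36\right) - 196 = \left(93 + 36\right) - 196 = 129 - 196 = -67$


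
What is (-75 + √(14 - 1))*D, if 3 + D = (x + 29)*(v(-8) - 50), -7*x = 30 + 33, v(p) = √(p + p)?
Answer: (75 - √13)*(1003 - 80*I) ≈ 71609.0 - 5711.6*I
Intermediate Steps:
v(p) = √2*√p (v(p) = √(2*p) = √2*√p)
x = -9 (x = -(30 + 33)/7 = -⅐*63 = -9)
D = -1003 + 80*I (D = -3 + (-9 + 29)*(√2*√(-8) - 50) = -3 + 20*(√2*(2*I*√2) - 50) = -3 + 20*(4*I - 50) = -3 + 20*(-50 + 4*I) = -3 + (-1000 + 80*I) = -1003 + 80*I ≈ -1003.0 + 80.0*I)
(-75 + √(14 - 1))*D = (-75 + √(14 - 1))*(-1003 + 80*I) = (-75 + √13)*(-1003 + 80*I) = (-1003 + 80*I)*(-75 + √13)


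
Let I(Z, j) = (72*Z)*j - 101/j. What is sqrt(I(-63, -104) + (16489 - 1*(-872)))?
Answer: sqrt(1322542546)/52 ≈ 699.36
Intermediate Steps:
I(Z, j) = -101/j + 72*Z*j (I(Z, j) = 72*Z*j - 101/j = -101/j + 72*Z*j)
sqrt(I(-63, -104) + (16489 - 1*(-872))) = sqrt((-101/(-104) + 72*(-63)*(-104)) + (16489 - 1*(-872))) = sqrt((-101*(-1/104) + 471744) + (16489 + 872)) = sqrt((101/104 + 471744) + 17361) = sqrt(49061477/104 + 17361) = sqrt(50867021/104) = sqrt(1322542546)/52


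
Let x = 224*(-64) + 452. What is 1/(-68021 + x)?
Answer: -1/81905 ≈ -1.2209e-5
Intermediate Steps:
x = -13884 (x = -14336 + 452 = -13884)
1/(-68021 + x) = 1/(-68021 - 13884) = 1/(-81905) = -1/81905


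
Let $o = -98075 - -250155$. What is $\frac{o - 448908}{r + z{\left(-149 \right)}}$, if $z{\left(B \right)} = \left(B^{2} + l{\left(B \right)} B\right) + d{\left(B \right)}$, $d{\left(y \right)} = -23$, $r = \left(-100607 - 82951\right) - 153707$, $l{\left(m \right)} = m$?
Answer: $\frac{148414}{146443} \approx 1.0135$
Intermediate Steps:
$r = -337265$ ($r = -183558 - 153707 = -337265$)
$z{\left(B \right)} = -23 + 2 B^{2}$ ($z{\left(B \right)} = \left(B^{2} + B B\right) - 23 = \left(B^{2} + B^{2}\right) - 23 = 2 B^{2} - 23 = -23 + 2 B^{2}$)
$o = 152080$ ($o = -98075 + 250155 = 152080$)
$\frac{o - 448908}{r + z{\left(-149 \right)}} = \frac{152080 - 448908}{-337265 - \left(23 - 2 \left(-149\right)^{2}\right)} = - \frac{296828}{-337265 + \left(-23 + 2 \cdot 22201\right)} = - \frac{296828}{-337265 + \left(-23 + 44402\right)} = - \frac{296828}{-337265 + 44379} = - \frac{296828}{-292886} = \left(-296828\right) \left(- \frac{1}{292886}\right) = \frac{148414}{146443}$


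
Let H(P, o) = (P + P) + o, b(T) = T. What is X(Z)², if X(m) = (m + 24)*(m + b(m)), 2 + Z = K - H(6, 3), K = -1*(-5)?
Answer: 82944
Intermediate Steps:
H(P, o) = o + 2*P (H(P, o) = 2*P + o = o + 2*P)
K = 5
Z = -12 (Z = -2 + (5 - (3 + 2*6)) = -2 + (5 - (3 + 12)) = -2 + (5 - 1*15) = -2 + (5 - 15) = -2 - 10 = -12)
X(m) = 2*m*(24 + m) (X(m) = (m + 24)*(m + m) = (24 + m)*(2*m) = 2*m*(24 + m))
X(Z)² = (2*(-12)*(24 - 12))² = (2*(-12)*12)² = (-288)² = 82944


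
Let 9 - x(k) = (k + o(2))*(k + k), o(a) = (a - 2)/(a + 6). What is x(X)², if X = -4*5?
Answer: 625681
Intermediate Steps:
o(a) = (-2 + a)/(6 + a)
X = -20
x(k) = 9 - 2*k² (x(k) = 9 - (k + (-2 + 2)/(6 + 2))*(k + k) = 9 - (k + 0/8)*2*k = 9 - (k + (⅛)*0)*2*k = 9 - (k + 0)*2*k = 9 - k*2*k = 9 - 2*k²)
x(X)² = (9 - 2*(-20)²)² = (9 - 2*400)² = (9 - 800)² = (-791)² = 625681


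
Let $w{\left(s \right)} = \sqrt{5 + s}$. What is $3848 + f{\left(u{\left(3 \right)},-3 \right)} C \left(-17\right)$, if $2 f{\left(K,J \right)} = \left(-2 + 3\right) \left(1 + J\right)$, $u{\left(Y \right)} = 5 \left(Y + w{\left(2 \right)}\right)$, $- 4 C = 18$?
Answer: $\frac{7543}{2} \approx 3771.5$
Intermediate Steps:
$C = - \frac{9}{2}$ ($C = \left(- \frac{1}{4}\right) 18 = - \frac{9}{2} \approx -4.5$)
$u{\left(Y \right)} = 5 Y + 5 \sqrt{7}$ ($u{\left(Y \right)} = 5 \left(Y + \sqrt{5 + 2}\right) = 5 \left(Y + \sqrt{7}\right) = 5 Y + 5 \sqrt{7}$)
$f{\left(K,J \right)} = \frac{1}{2} + \frac{J}{2}$ ($f{\left(K,J \right)} = \frac{\left(-2 + 3\right) \left(1 + J\right)}{2} = \frac{1 \left(1 + J\right)}{2} = \frac{1 + J}{2} = \frac{1}{2} + \frac{J}{2}$)
$3848 + f{\left(u{\left(3 \right)},-3 \right)} C \left(-17\right) = 3848 + \left(\frac{1}{2} + \frac{1}{2} \left(-3\right)\right) \left(- \frac{9}{2}\right) \left(-17\right) = 3848 + \left(\frac{1}{2} - \frac{3}{2}\right) \left(- \frac{9}{2}\right) \left(-17\right) = 3848 + \left(-1\right) \left(- \frac{9}{2}\right) \left(-17\right) = 3848 + \frac{9}{2} \left(-17\right) = 3848 - \frac{153}{2} = \frac{7543}{2}$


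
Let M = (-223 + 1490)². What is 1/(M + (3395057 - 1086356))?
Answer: 1/3913990 ≈ 2.5549e-7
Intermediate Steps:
M = 1605289 (M = 1267² = 1605289)
1/(M + (3395057 - 1086356)) = 1/(1605289 + (3395057 - 1086356)) = 1/(1605289 + 2308701) = 1/3913990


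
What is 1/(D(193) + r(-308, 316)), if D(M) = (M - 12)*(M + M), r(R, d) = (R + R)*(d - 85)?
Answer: -1/72430 ≈ -1.3806e-5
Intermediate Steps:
r(R, d) = 2*R*(-85 + d) (r(R, d) = (2*R)*(-85 + d) = 2*R*(-85 + d))
D(M) = 2*M*(-12 + M) (D(M) = (-12 + M)*(2*M) = 2*M*(-12 + M))
1/(D(193) + r(-308, 316)) = 1/(2*193*(-12 + 193) + 2*(-308)*(-85 + 316)) = 1/(2*193*181 + 2*(-308)*231) = 1/(69866 - 142296) = 1/(-72430) = -1/72430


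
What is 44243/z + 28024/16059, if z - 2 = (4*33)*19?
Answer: 780838577/40308090 ≈ 19.372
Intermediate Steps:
z = 2510 (z = 2 + (4*33)*19 = 2 + 132*19 = 2 + 2508 = 2510)
44243/z + 28024/16059 = 44243/2510 + 28024/16059 = 780838577/40308090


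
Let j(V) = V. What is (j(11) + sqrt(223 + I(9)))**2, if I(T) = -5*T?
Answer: (11 + sqrt(178))**2 ≈ 592.52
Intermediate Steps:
(j(11) + sqrt(223 + I(9)))**2 = (11 + sqrt(223 - 5*9))**2 = (11 + sqrt(223 - 45))**2 = (11 + sqrt(178))**2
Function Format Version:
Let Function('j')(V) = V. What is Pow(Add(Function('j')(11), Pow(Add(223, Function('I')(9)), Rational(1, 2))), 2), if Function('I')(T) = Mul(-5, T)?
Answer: Pow(Add(11, Pow(178, Rational(1, 2))), 2) ≈ 592.52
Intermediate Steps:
Pow(Add(Function('j')(11), Pow(Add(223, Function('I')(9)), Rational(1, 2))), 2) = Pow(Add(11, Pow(Add(223, Mul(-5, 9)), Rational(1, 2))), 2) = Pow(Add(11, Pow(Add(223, -45), Rational(1, 2))), 2) = Pow(Add(11, Pow(178, Rational(1, 2))), 2)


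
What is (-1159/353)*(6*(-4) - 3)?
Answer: 31293/353 ≈ 88.649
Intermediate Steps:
(-1159/353)*(6*(-4) - 3) = (-1159*1/353)*(-24 - 3) = -1159/353*(-27) = 31293/353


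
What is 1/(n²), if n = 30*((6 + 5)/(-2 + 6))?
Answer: 4/27225 ≈ 0.00014692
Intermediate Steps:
n = 165/2 (n = 30*(11/4) = 165/2 ≈ 82.500)
1/(n²) = 1/((165/2)²) = 1/(27225/4) = 4/27225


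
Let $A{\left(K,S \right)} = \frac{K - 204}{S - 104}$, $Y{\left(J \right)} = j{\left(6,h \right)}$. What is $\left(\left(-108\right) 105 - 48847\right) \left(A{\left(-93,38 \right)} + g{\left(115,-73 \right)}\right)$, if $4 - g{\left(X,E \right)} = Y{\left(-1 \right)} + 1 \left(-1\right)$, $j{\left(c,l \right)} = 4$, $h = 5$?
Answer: $- \frac{662057}{2} \approx -3.3103 \cdot 10^{5}$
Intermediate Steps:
$Y{\left(J \right)} = 4$
$A{\left(K,S \right)} = \frac{-204 + K}{-104 + S}$
$g{\left(X,E \right)} = 1$ ($g{\left(X,E \right)} = 4 - \left(4 + 1 \left(-1\right)\right) = 4 - \left(4 - 1\right) = 4 - 3 = 1$)
$\left(\left(-108\right) 105 - 48847\right) \left(A{\left(-93,38 \right)} + g{\left(115,-73 \right)}\right) = \left(\left(-108\right) 105 - 48847\right) \left(\frac{-204 - 93}{-104 + 38} + 1\right) = \left(-11340 - 48847\right) \left(\frac{1}{-66} \left(-297\right) + 1\right) = - 60187 \left(\left(- \frac{1}{66}\right) \left(-297\right) + 1\right) = - 60187 \left(\frac{9}{2} + 1\right) = \left(-60187\right) \frac{11}{2} = - \frac{662057}{2}$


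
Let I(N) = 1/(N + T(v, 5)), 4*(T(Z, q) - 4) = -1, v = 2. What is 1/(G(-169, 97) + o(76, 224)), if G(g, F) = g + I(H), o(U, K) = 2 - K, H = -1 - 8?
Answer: -21/8215 ≈ -0.0025563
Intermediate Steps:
T(Z, q) = 15/4 (T(Z, q) = 4 + (¼)*(-1) = 4 - ¼ = 15/4)
H = -9
I(N) = 1/(15/4 + N) (I(N) = 1/(N + 15/4) = 1/(15/4 + N))
G(g, F) = -4/21 + g (G(g, F) = g + 4/(15 + 4*(-9)) = g + 4/(15 - 36) = g + 4/(-21) = g + 4*(-1/21) = g - 4/21 = -4/21 + g)
1/(G(-169, 97) + o(76, 224)) = 1/((-4/21 - 169) + (2 - 1*224)) = 1/(-3553/21 + (2 - 224)) = 1/(-3553/21 - 222) = 1/(-8215/21) = -21/8215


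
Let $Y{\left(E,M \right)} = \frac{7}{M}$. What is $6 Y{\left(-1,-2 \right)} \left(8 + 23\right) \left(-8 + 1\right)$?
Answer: $4557$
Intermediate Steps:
$6 Y{\left(-1,-2 \right)} \left(8 + 23\right) \left(-8 + 1\right) = 6 \frac{7}{-2} \left(8 + 23\right) \left(-8 + 1\right) = 6 \cdot 7 \left(- \frac{1}{2}\right) 31 \left(-7\right) = 6 \left(- \frac{7}{2}\right) \left(-217\right) = \left(-21\right) \left(-217\right) = 4557$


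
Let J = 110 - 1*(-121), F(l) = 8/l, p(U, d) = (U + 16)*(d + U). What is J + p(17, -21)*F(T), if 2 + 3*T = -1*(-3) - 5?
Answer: 1023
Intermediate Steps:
T = -4/3 (T = -2/3 + (-1*(-3) - 5)/3 = -2/3 + (3 - 5)/3 = -2/3 + (1/3)*(-2) = -2/3 - 2/3 = -4/3 ≈ -1.3333)
p(U, d) = (16 + U)*(U + d)
J = 231 (J = 110 + 121 = 231)
J + p(17, -21)*F(T) = 231 + (17**2 + 16*17 + 16*(-21) + 17*(-21))*(8/(-4/3)) = 231 + (289 + 272 - 336 - 357)*(8*(-3/4)) = 231 - 132*(-6) = 231 + 792 = 1023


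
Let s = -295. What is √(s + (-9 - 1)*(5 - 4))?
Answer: I*√305 ≈ 17.464*I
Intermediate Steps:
√(s + (-9 - 1)*(5 - 4)) = √(-295 + (-9 - 1)*(5 - 4)) = √(-295 - 10*1) = √(-295 - 10) = √(-305) = I*√305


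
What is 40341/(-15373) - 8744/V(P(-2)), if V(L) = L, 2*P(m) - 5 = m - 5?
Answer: 134381171/15373 ≈ 8741.4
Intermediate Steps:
P(m) = m/2 (P(m) = 5/2 + (m - 5)/2 = 5/2 + (-5 + m)/2 = 5/2 + (-5/2 + m/2) = m/2)
40341/(-15373) - 8744/V(P(-2)) = 40341/(-15373) - 8744/((½)*(-2)) = 40341*(-1/15373) - 8744/(-1) = -40341/15373 - 8744*(-1) = -40341/15373 + 8744 = 134381171/15373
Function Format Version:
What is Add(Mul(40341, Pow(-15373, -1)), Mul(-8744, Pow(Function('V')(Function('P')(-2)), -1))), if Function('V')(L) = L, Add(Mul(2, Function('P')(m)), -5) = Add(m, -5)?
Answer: Rational(134381171, 15373) ≈ 8741.4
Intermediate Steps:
Function('P')(m) = Mul(Rational(1, 2), m) (Function('P')(m) = Add(Rational(5, 2), Mul(Rational(1, 2), Add(m, -5))) = Add(Rational(5, 2), Mul(Rational(1, 2), Add(-5, m))) = Add(Rational(5, 2), Add(Rational(-5, 2), Mul(Rational(1, 2), m))) = Mul(Rational(1, 2), m))
Add(Mul(40341, Pow(-15373, -1)), Mul(-8744, Pow(Function('V')(Function('P')(-2)), -1))) = Add(Mul(40341, Pow(-15373, -1)), Mul(-8744, Pow(Mul(Rational(1, 2), -2), -1))) = Add(Mul(40341, Rational(-1, 15373)), Mul(-8744, Pow(-1, -1))) = Add(Rational(-40341, 15373), Mul(-8744, -1)) = Add(Rational(-40341, 15373), 8744) = Rational(134381171, 15373)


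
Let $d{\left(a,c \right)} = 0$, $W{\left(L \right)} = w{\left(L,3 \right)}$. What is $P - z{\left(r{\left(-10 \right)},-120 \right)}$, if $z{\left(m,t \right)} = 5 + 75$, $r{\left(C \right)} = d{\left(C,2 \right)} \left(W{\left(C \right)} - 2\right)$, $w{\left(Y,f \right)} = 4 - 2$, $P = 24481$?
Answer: $24401$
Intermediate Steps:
$w{\left(Y,f \right)} = 2$
$W{\left(L \right)} = 2$
$r{\left(C \right)} = 0$ ($r{\left(C \right)} = 0 \left(2 - 2\right) = 0 \cdot 0 = 0$)
$z{\left(m,t \right)} = 80$
$P - z{\left(r{\left(-10 \right)},-120 \right)} = 24481 - 80 = 24401$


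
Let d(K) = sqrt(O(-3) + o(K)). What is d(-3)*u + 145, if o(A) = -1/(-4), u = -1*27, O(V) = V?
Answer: 145 - 27*I*sqrt(11)/2 ≈ 145.0 - 44.774*I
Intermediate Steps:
u = -27
o(A) = 1/4 (o(A) = -1*(-1/4) = 1/4)
d(K) = I*sqrt(11)/2 (d(K) = sqrt(-3 + 1/4) = sqrt(-11/4) = I*sqrt(11)/2)
d(-3)*u + 145 = (I*sqrt(11)/2)*(-27) + 145 = -27*I*sqrt(11)/2 + 145 = 145 - 27*I*sqrt(11)/2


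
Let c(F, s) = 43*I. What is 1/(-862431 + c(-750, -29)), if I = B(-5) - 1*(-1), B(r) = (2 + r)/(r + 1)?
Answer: -4/3449423 ≈ -1.1596e-6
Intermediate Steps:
B(r) = (2 + r)/(1 + r)
I = 7/4 (I = (2 - 5)/(1 - 5) - 1*(-1) = -3/(-4) + 1 = -¼*(-3) + 1 = ¾ + 1 = 7/4 ≈ 1.7500)
c(F, s) = 301/4 (c(F, s) = 43*(7/4) = 301/4)
1/(-862431 + c(-750, -29)) = 1/(-862431 + 301/4) = 1/(-3449423/4) = -4/3449423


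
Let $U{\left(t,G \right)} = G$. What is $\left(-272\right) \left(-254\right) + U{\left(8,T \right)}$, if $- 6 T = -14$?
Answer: $\frac{207271}{3} \approx 69090.0$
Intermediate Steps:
$T = \frac{7}{3}$ ($T = \left(- \frac{1}{6}\right) \left(-14\right) = \frac{7}{3} \approx 2.3333$)
$\left(-272\right) \left(-254\right) + U{\left(8,T \right)} = \left(-272\right) \left(-254\right) + \frac{7}{3} = 69088 + \frac{7}{3} = \frac{207271}{3}$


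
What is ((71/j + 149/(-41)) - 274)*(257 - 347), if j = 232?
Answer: 118707525/4756 ≈ 24960.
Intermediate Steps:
((71/j + 149/(-41)) - 274)*(257 - 347) = ((71/232 + 149/(-41)) - 274)*(257 - 347) = ((71*(1/232) + 149*(-1/41)) - 274)*(-90) = ((71/232 - 149/41) - 274)*(-90) = (-31657/9512 - 274)*(-90) = -2637945/9512*(-90) = 118707525/4756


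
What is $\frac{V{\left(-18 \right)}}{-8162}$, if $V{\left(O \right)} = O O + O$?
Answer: $- \frac{153}{4081} \approx -0.037491$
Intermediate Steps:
$V{\left(O \right)} = O + O^{2}$ ($V{\left(O \right)} = O^{2} + O = O + O^{2}$)
$\frac{V{\left(-18 \right)}}{-8162} = \frac{\left(-18\right) \left(1 - 18\right)}{-8162} = \left(-18\right) \left(-17\right) \left(- \frac{1}{8162}\right) = 306 \left(- \frac{1}{8162}\right) = - \frac{153}{4081}$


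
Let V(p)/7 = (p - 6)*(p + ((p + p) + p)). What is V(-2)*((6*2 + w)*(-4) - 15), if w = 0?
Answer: -28224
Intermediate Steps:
V(p) = 28*p*(-6 + p) (V(p) = 7*((p - 6)*(p + ((p + p) + p))) = 7*((-6 + p)*(p + (2*p + p))) = 7*((-6 + p)*(p + 3*p)) = 7*((-6 + p)*(4*p)) = 7*(4*p*(-6 + p)) = 28*p*(-6 + p))
V(-2)*((6*2 + w)*(-4) - 15) = (28*(-2)*(-6 - 2))*((6*2 + 0)*(-4) - 15) = (28*(-2)*(-8))*((12 + 0)*(-4) - 15) = 448*(12*(-4) - 15) = 448*(-48 - 15) = 448*(-63) = -28224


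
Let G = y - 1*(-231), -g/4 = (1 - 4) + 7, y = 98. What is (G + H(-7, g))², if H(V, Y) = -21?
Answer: 94864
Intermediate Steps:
g = -16 (g = -4*((1 - 4) + 7) = -4*(-3 + 7) = -4*4 = -16)
G = 329 (G = 98 - 1*(-231) = 98 + 231 = 329)
(G + H(-7, g))² = (329 - 21)² = 308² = 94864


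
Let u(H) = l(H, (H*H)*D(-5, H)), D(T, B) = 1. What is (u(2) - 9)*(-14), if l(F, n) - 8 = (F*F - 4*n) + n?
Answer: 126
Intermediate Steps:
l(F, n) = 8 + F² - 3*n (l(F, n) = 8 + ((F*F - 4*n) + n) = 8 + ((F² - 4*n) + n) = 8 + (F² - 3*n) = 8 + F² - 3*n)
u(H) = 8 - 2*H² (u(H) = 8 + H² - 3*H*H = 8 + H² - 3*H² = 8 - 2*H²)
(u(2) - 9)*(-14) = ((8 - 2*2²) - 9)*(-14) = ((8 - 2*4) - 9)*(-14) = ((8 - 8) - 9)*(-14) = (0 - 9)*(-14) = -9*(-14) = 126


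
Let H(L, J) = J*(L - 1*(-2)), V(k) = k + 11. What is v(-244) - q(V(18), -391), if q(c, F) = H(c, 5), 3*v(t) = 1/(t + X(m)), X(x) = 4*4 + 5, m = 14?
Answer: -103696/669 ≈ -155.00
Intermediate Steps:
X(x) = 21 (X(x) = 16 + 5 = 21)
V(k) = 11 + k
H(L, J) = J*(2 + L) (H(L, J) = J*(L + 2) = J*(2 + L))
v(t) = 1/(3*(21 + t)) (v(t) = 1/(3*(t + 21)) = 1/(3*(21 + t)))
q(c, F) = 10 + 5*c (q(c, F) = 5*(2 + c) = 10 + 5*c)
v(-244) - q(V(18), -391) = 1/(3*(21 - 244)) - (10 + 5*(11 + 18)) = (1/3)/(-223) - (10 + 5*29) = (1/3)*(-1/223) - (10 + 145) = -1/669 - 1*155 = -1/669 - 155 = -103696/669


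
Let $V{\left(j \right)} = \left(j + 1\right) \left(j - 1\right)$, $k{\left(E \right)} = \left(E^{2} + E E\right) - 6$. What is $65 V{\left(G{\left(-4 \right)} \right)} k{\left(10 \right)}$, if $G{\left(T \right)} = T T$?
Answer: $3215550$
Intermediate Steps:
$G{\left(T \right)} = T^{2}$
$k{\left(E \right)} = -6 + 2 E^{2}$ ($k{\left(E \right)} = \left(E^{2} + E^{2}\right) - 6 = 2 E^{2} - 6 = -6 + 2 E^{2}$)
$V{\left(j \right)} = \left(1 + j\right) \left(-1 + j\right)$
$65 V{\left(G{\left(-4 \right)} \right)} k{\left(10 \right)} = 65 \left(-1 + \left(\left(-4\right)^{2}\right)^{2}\right) \left(-6 + 2 \cdot 10^{2}\right) = 65 \left(-1 + 16^{2}\right) \left(-6 + 2 \cdot 100\right) = 65 \left(-1 + 256\right) \left(-6 + 200\right) = 65 \cdot 255 \cdot 194 = 16575 \cdot 194 = 3215550$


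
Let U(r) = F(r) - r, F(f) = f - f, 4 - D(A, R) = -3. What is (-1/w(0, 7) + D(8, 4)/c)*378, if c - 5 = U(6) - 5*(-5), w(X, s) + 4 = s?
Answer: -63/4 ≈ -15.750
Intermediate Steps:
D(A, R) = 7 (D(A, R) = 4 - 1*(-3) = 4 + 3 = 7)
F(f) = 0
U(r) = -r (U(r) = 0 - r = -r)
w(X, s) = -4 + s
c = 24 (c = 5 + (-1*6 - 5*(-5)) = 5 + (-6 + 25) = 5 + 19 = 24)
(-1/w(0, 7) + D(8, 4)/c)*378 = (-1/(-4 + 7) + 7/24)*378 = (-1/3 + 7*(1/24))*378 = (-1*⅓ + 7/24)*378 = (-⅓ + 7/24)*378 = -1/24*378 = -63/4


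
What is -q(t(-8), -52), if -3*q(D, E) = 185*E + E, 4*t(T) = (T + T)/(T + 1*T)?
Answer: -3224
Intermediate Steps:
t(T) = ¼ (t(T) = ((T + T)/(T + 1*T))/4 = ((2*T)/(T + T))/4 = ((2*T)/((2*T)))/4 = ((2*T)*(1/(2*T)))/4 = (¼)*1 = ¼)
q(D, E) = -62*E (q(D, E) = -(185*E + E)/3 = -62*E)
-q(t(-8), -52) = -(-62)*(-52) = -1*3224 = -3224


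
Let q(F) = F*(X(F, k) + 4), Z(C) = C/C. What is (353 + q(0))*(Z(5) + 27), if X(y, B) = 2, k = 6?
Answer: 9884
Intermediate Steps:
Z(C) = 1
q(F) = 6*F (q(F) = F*(2 + 4) = F*6 = 6*F)
(353 + q(0))*(Z(5) + 27) = (353 + 6*0)*(1 + 27) = (353 + 0)*28 = 353*28 = 9884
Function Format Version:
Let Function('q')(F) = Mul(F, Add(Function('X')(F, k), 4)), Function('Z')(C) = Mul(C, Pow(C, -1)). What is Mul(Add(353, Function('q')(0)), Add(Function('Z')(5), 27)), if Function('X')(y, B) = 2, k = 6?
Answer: 9884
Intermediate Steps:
Function('Z')(C) = 1
Function('q')(F) = Mul(6, F) (Function('q')(F) = Mul(F, Add(2, 4)) = Mul(F, 6) = Mul(6, F))
Mul(Add(353, Function('q')(0)), Add(Function('Z')(5), 27)) = Mul(Add(353, Mul(6, 0)), Add(1, 27)) = Mul(Add(353, 0), 28) = Mul(353, 28) = 9884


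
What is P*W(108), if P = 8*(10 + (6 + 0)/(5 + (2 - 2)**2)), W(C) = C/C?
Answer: 448/5 ≈ 89.600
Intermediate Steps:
W(C) = 1
P = 448/5 (P = 8*(10 + 6/(5 + 0**2)) = 8*(10 + 6/(5 + 0)) = 8*(10 + 6/5) = 8*(56/5) = 448/5 ≈ 89.600)
P*W(108) = (448/5)*1 = 448/5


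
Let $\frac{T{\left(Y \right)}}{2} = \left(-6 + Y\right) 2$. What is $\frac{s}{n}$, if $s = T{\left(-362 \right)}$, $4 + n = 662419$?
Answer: $- \frac{1472}{662415} \approx -0.0022222$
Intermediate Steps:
$n = 662415$ ($n = -4 + 662419 = 662415$)
$T{\left(Y \right)} = -24 + 4 Y$ ($T{\left(Y \right)} = 2 \left(-6 + Y\right) 2 = 2 \left(-12 + 2 Y\right) = -24 + 4 Y$)
$s = -1472$ ($s = -24 + 4 \left(-362\right) = -24 - 1448 = -1472$)
$\frac{s}{n} = - \frac{1472}{662415}$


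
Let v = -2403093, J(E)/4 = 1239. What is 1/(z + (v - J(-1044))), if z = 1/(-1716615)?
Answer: -1716615/4133693034136 ≈ -4.1527e-7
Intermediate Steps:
J(E) = 4956 (J(E) = 4*1239 = 4956)
z = -1/1716615 ≈ -5.8254e-7
1/(z + (v - J(-1044))) = 1/(-1/1716615 + (-2403093 - 1*4956)) = 1/(-1/1716615 + (-2403093 - 4956)) = 1/(-1/1716615 - 2408049) = 1/(-4133693034136/1716615) = -1716615/4133693034136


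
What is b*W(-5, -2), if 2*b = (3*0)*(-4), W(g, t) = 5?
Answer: 0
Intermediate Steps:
b = 0 (b = ((3*0)*(-4))/2 = (0*(-4))/2 = (1/2)*0 = 0)
b*W(-5, -2) = 0*5 = 0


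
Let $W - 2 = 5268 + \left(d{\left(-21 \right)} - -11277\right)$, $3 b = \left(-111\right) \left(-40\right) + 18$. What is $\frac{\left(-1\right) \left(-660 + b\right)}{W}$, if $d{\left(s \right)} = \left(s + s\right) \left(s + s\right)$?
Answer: $- \frac{826}{18311} \approx -0.04511$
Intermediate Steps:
$d{\left(s \right)} = 4 s^{2}$ ($d{\left(s \right)} = 2 s 2 s = 4 s^{2}$)
$b = 1486$ ($b = \frac{\left(-111\right) \left(-40\right) + 18}{3} = \frac{4440 + 18}{3} = \frac{1}{3} \cdot 4458 = 1486$)
$W = 18311$ ($W = 2 + \left(5268 + \left(4 \left(-21\right)^{2} - -11277\right)\right) = 2 + \left(5268 + \left(4 \cdot 441 + 11277\right)\right) = 2 + \left(5268 + \left(1764 + 11277\right)\right) = 2 + \left(5268 + 13041\right) = 2 + 18309 = 18311$)
$\frac{\left(-1\right) \left(-660 + b\right)}{W} = \frac{\left(-1\right) \left(-660 + 1486\right)}{18311} = \left(-1\right) 826 \cdot \frac{1}{18311} = \left(-826\right) \frac{1}{18311} = - \frac{826}{18311}$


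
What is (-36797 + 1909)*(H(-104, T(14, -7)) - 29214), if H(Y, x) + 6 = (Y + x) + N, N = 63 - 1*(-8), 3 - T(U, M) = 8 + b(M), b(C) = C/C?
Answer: 1020787992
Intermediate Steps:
b(C) = 1
T(U, M) = -6 (T(U, M) = 3 - (8 + 1) = 3 - 1*9 = 3 - 9 = -6)
N = 71 (N = 63 + 8 = 71)
H(Y, x) = 65 + Y + x (H(Y, x) = -6 + ((Y + x) + 71) = -6 + (71 + Y + x) = 65 + Y + x)
(-36797 + 1909)*(H(-104, T(14, -7)) - 29214) = (-36797 + 1909)*((65 - 104 - 6) - 29214) = -34888*(-45 - 29214) = -34888*(-29259) = 1020787992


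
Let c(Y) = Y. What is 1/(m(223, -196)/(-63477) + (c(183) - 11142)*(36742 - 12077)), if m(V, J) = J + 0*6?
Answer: -63477/17158070186399 ≈ -3.6995e-9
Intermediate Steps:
m(V, J) = J (m(V, J) = J + 0 = J)
1/(m(223, -196)/(-63477) + (c(183) - 11142)*(36742 - 12077)) = 1/(-196/(-63477) + (183 - 11142)*(36742 - 12077)) = 1/(-196*(-1/63477) - 10959*24665) = 1/(196/63477 - 270303735) = 1/(-17158070186399/63477) = -63477/17158070186399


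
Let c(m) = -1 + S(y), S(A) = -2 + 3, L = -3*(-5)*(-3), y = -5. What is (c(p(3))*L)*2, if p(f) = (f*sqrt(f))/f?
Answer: 0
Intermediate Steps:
L = -45 (L = 15*(-3) = -45)
S(A) = 1
p(f) = sqrt(f) (p(f) = f**(3/2)/f = sqrt(f))
c(m) = 0 (c(m) = -1 + 1 = 0)
(c(p(3))*L)*2 = (0*(-45))*2 = 0*2 = 0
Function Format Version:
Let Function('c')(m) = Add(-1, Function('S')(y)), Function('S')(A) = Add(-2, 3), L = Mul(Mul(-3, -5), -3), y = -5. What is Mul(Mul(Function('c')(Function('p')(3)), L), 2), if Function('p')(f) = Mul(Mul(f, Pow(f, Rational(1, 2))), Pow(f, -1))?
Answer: 0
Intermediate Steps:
L = -45 (L = Mul(15, -3) = -45)
Function('S')(A) = 1
Function('p')(f) = Pow(f, Rational(1, 2)) (Function('p')(f) = Mul(Pow(f, Rational(3, 2)), Pow(f, -1)) = Pow(f, Rational(1, 2)))
Function('c')(m) = 0 (Function('c')(m) = Add(-1, 1) = 0)
Mul(Mul(Function('c')(Function('p')(3)), L), 2) = Mul(Mul(0, -45), 2) = Mul(0, 2) = 0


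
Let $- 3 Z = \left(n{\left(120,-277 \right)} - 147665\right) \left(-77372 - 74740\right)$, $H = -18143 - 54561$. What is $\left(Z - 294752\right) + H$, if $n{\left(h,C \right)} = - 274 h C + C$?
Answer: $454298244416$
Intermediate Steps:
$n{\left(h,C \right)} = C - 274 C h$ ($n{\left(h,C \right)} = - 274 C h + C = C - 274 C h$)
$H = -72704$ ($H = -18143 - 54561 = -72704$)
$Z = 454298611872$ ($Z = - \frac{\left(- 277 \left(1 - 32880\right) - 147665\right) \left(-77372 - 74740\right)}{3} = - \frac{\left(- 277 \left(1 - 32880\right) - 147665\right) \left(-152112\right)}{3} = - \frac{\left(\left(-277\right) \left(-32879\right) - 147665\right) \left(-152112\right)}{3} = - \frac{\left(9107483 - 147665\right) \left(-152112\right)}{3} = - \frac{8959818 \left(-152112\right)}{3} = \left(- \frac{1}{3}\right) \left(-1362895835616\right) = 454298611872$)
$\left(Z - 294752\right) + H = \left(454298611872 - 294752\right) - 72704 = 454298317120 - 72704 = 454298244416$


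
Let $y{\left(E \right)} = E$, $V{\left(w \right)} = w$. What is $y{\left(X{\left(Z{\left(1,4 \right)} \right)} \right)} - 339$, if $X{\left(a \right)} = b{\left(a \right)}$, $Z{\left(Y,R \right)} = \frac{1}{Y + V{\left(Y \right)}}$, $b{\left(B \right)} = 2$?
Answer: $-337$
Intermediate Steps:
$Z{\left(Y,R \right)} = \frac{1}{2 Y}$ ($Z{\left(Y,R \right)} = \frac{1}{Y + Y} = \frac{1}{2 Y}$)
$X{\left(a \right)} = 2$
$y{\left(X{\left(Z{\left(1,4 \right)} \right)} \right)} - 339 = 2 - 339 = -337$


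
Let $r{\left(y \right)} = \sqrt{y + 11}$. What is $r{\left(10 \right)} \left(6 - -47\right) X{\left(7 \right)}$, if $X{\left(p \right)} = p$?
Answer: $371 \sqrt{21} \approx 1700.1$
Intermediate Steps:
$r{\left(y \right)} = \sqrt{11 + y}$
$r{\left(10 \right)} \left(6 - -47\right) X{\left(7 \right)} = \sqrt{11 + 10} \left(6 - -47\right) 7 = \sqrt{21} \left(6 + 47\right) 7 = \sqrt{21} \cdot 53 \cdot 7 = 53 \sqrt{21} \cdot 7 = 371 \sqrt{21}$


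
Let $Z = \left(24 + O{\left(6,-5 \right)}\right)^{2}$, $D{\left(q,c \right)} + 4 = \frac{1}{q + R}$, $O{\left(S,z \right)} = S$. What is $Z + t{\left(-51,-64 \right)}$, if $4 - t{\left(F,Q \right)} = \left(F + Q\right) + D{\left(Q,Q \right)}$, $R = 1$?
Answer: $\frac{64450}{63} \approx 1023.0$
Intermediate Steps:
$D{\left(q,c \right)} = -4 + \frac{1}{1 + q}$ ($D{\left(q,c \right)} = -4 + \frac{1}{q + 1} = -4 + \frac{1}{1 + q}$)
$Z = 900$ ($Z = \left(24 + 6\right)^{2} = 30^{2} = 900$)
$t{\left(F,Q \right)} = 4 - F - Q - \frac{-3 - 4 Q}{1 + Q}$ ($t{\left(F,Q \right)} = 4 - \left(\left(F + Q\right) + \frac{-3 - 4 Q}{1 + Q}\right) = 4 - \left(F + Q + \frac{-3 - 4 Q}{1 + Q}\right) = 4 - F - Q - \frac{-3 - 4 Q}{1 + Q}$)
$Z + t{\left(-51,-64 \right)} = 900 + \frac{3 + 4 \left(-64\right) + \left(1 - 64\right) \left(4 - -51 - -64\right)}{1 - 64} = 900 + \frac{3 - 256 - 63 \left(4 + 51 + 64\right)}{-63} = 900 - \frac{3 - 256 - 7497}{63} = 900 - - \frac{7750}{63} = 900 + \frac{7750}{63} = \frac{64450}{63}$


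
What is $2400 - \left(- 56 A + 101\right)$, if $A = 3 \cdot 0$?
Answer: $2299$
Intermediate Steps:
$A = 0$
$2400 - \left(- 56 A + 101\right) = 2400 - \left(\left(-56\right) 0 + 101\right) = 2400 - \left(0 + 101\right) = 2400 - 101 = 2299$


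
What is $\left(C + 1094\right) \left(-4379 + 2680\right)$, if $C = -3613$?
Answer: $4279781$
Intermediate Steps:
$\left(C + 1094\right) \left(-4379 + 2680\right) = \left(-3613 + 1094\right) \left(-4379 + 2680\right) = \left(-2519\right) \left(-1699\right) = 4279781$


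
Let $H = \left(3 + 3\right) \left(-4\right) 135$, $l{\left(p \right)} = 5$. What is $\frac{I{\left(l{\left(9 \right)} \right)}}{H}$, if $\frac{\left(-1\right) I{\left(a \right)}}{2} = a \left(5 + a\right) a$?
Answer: $\frac{25}{162} \approx 0.15432$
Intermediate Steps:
$I{\left(a \right)} = - 2 a^{2} \left(5 + a\right)$ ($I{\left(a \right)} = - 2 a \left(5 + a\right) a = - 2 a^{2} \left(5 + a\right)$)
$H = -3240$ ($H = 6 \left(-4\right) 135 = \left(-24\right) 135 = -3240$)
$\frac{I{\left(l{\left(9 \right)} \right)}}{H} = \frac{2 \cdot 5^{2} \left(-5 - 5\right)}{-3240} = 2 \cdot 25 \left(-5 - 5\right) \left(- \frac{1}{3240}\right) = 2 \cdot 25 \left(-10\right) \left(- \frac{1}{3240}\right) = \left(-500\right) \left(- \frac{1}{3240}\right) = \frac{25}{162}$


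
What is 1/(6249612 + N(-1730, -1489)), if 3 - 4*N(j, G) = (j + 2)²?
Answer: 4/22012467 ≈ 1.8172e-7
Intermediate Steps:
N(j, G) = ¾ - (2 + j)²/4 (N(j, G) = ¾ - (j + 2)²/4 = ¾ - (2 + j)²/4)
1/(6249612 + N(-1730, -1489)) = 1/(6249612 + (¾ - (2 - 1730)²/4)) = 1/(6249612 + (¾ - ¼*(-1728)²)) = 1/(6249612 + (¾ - ¼*2985984)) = 1/(6249612 + (¾ - 746496)) = 1/(6249612 - 2985981/4) = 1/(22012467/4) = 4/22012467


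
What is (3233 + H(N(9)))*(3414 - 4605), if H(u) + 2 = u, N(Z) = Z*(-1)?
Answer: -3837402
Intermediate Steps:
N(Z) = -Z
H(u) = -2 + u
(3233 + H(N(9)))*(3414 - 4605) = (3233 + (-2 - 1*9))*(3414 - 4605) = (3233 + (-2 - 9))*(-1191) = (3233 - 11)*(-1191) = 3222*(-1191) = -3837402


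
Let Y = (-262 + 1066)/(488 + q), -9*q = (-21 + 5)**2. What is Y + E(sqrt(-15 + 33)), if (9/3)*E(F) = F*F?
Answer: 8013/1034 ≈ 7.7495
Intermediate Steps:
q = -256/9 (q = -(-21 + 5)**2/9 = -1/9*(-16)**2 = -1/9*256 = -256/9 ≈ -28.444)
E(F) = F**2/3 (E(F) = (F*F)/3 = F**2/3)
Y = 1809/1034 (Y = (-262 + 1066)/(488 - 256/9) = 804/(4136/9) = 804*(9/4136) = 1809/1034 ≈ 1.7495)
Y + E(sqrt(-15 + 33)) = 1809/1034 + (sqrt(-15 + 33))**2/3 = 1809/1034 + (sqrt(18))**2/3 = 1809/1034 + (3*sqrt(2))**2/3 = 1809/1034 + (1/3)*18 = 1809/1034 + 6 = 8013/1034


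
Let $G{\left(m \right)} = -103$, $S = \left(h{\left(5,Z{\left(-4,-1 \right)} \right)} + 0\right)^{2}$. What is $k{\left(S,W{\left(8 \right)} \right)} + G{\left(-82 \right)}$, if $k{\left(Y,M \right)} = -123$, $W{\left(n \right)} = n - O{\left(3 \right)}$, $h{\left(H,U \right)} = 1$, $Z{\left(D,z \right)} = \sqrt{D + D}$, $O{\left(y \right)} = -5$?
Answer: $-226$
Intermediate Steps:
$Z{\left(D,z \right)} = \sqrt{2} \sqrt{D}$ ($Z{\left(D,z \right)} = \sqrt{2 D} = \sqrt{2} \sqrt{D}$)
$S = 1$ ($S = \left(1 + 0\right)^{2} = 1^{2} = 1$)
$W{\left(n \right)} = 5 + n$ ($W{\left(n \right)} = n - -5 = n + 5 = 5 + n$)
$k{\left(S,W{\left(8 \right)} \right)} + G{\left(-82 \right)} = -123 - 103 = -226$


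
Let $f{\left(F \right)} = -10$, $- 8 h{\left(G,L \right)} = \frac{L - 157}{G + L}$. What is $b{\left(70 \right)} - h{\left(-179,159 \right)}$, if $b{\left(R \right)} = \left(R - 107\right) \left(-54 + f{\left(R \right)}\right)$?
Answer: $\frac{189439}{80} \approx 2368.0$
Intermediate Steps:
$h{\left(G,L \right)} = - \frac{-157 + L}{8 \left(G + L\right)}$ ($h{\left(G,L \right)} = - \frac{\left(L - 157\right) \frac{1}{G + L}}{8} = - \frac{\left(-157 + L\right) \frac{1}{G + L}}{8} = - \frac{\frac{1}{G + L} \left(-157 + L\right)}{8} = - \frac{-157 + L}{8 \left(G + L\right)}$)
$b{\left(R \right)} = 6848 - 64 R$ ($b{\left(R \right)} = \left(R - 107\right) \left(-54 - 10\right) = \left(-107 + R\right) \left(-64\right) = 6848 - 64 R$)
$b{\left(70 \right)} - h{\left(-179,159 \right)} = \left(6848 - 4480\right) - \frac{157 - 159}{8 \left(-179 + 159\right)} = \left(6848 - 4480\right) - \frac{157 - 159}{8 \left(-20\right)} = 2368 - \frac{1}{8} \left(- \frac{1}{20}\right) \left(-2\right) = 2368 - \frac{1}{80} = \frac{189439}{80}$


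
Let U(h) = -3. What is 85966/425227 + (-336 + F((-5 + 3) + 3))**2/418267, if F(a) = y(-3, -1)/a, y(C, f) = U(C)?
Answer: 2924974241/6133049021 ≈ 0.47692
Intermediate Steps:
y(C, f) = -3
F(a) = -3/a
85966/425227 + (-336 + F((-5 + 3) + 3))**2/418267 = 85966/425227 + (-336 - 3/((-5 + 3) + 3))**2/418267 = 85966*(1/425227) + (-336 - 3/(-2 + 3))**2*(1/418267) = 85966/425227 + (-336 - 3/1)**2*(1/418267) = 85966/425227 + (-336 - 3*1)**2*(1/418267) = 85966/425227 + (-336 - 3)**2*(1/418267) = 85966/425227 + (-339)**2*(1/418267) = 85966/425227 + 114921*(1/418267) = 85966/425227 + 114921/418267 = 2924974241/6133049021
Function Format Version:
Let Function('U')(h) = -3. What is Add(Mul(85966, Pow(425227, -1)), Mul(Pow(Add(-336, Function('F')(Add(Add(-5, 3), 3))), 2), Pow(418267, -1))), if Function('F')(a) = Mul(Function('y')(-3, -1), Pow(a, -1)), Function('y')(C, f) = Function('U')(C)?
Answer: Rational(2924974241, 6133049021) ≈ 0.47692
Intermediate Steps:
Function('y')(C, f) = -3
Function('F')(a) = Mul(-3, Pow(a, -1))
Add(Mul(85966, Pow(425227, -1)), Mul(Pow(Add(-336, Function('F')(Add(Add(-5, 3), 3))), 2), Pow(418267, -1))) = Add(Mul(85966, Pow(425227, -1)), Mul(Pow(Add(-336, Mul(-3, Pow(Add(Add(-5, 3), 3), -1))), 2), Pow(418267, -1))) = Add(Mul(85966, Rational(1, 425227)), Mul(Pow(Add(-336, Mul(-3, Pow(Add(-2, 3), -1))), 2), Rational(1, 418267))) = Add(Rational(85966, 425227), Mul(Pow(Add(-336, Mul(-3, Pow(1, -1))), 2), Rational(1, 418267))) = Add(Rational(85966, 425227), Mul(Pow(Add(-336, Mul(-3, 1)), 2), Rational(1, 418267))) = Add(Rational(85966, 425227), Mul(Pow(Add(-336, -3), 2), Rational(1, 418267))) = Add(Rational(85966, 425227), Mul(Pow(-339, 2), Rational(1, 418267))) = Add(Rational(85966, 425227), Mul(114921, Rational(1, 418267))) = Add(Rational(85966, 425227), Rational(114921, 418267)) = Rational(2924974241, 6133049021)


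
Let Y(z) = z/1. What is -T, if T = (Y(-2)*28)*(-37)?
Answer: -2072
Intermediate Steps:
Y(z) = z (Y(z) = z*1 = z)
T = 2072 (T = -2*28*(-37) = -56*(-37) = 2072)
-T = -1*2072 = -2072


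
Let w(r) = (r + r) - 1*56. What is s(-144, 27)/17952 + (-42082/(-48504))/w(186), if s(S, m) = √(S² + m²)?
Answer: 21041/7663632 + 3*√265/5984 ≈ 0.010907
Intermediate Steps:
w(r) = -56 + 2*r (w(r) = 2*r - 56 = -56 + 2*r)
s(-144, 27)/17952 + (-42082/(-48504))/w(186) = √((-144)² + 27²)/17952 + (-42082/(-48504))/(-56 + 2*186) = √(20736 + 729)*(1/17952) + (-42082*(-1/48504))/(-56 + 372) = √21465*(1/17952) + (21041/24252)/316 = (9*√265)*(1/17952) + (21041/24252)*(1/316) = 3*√265/5984 + 21041/7663632 = 21041/7663632 + 3*√265/5984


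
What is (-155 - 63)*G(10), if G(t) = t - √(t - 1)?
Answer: -1526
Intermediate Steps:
G(t) = t - √(-1 + t)
(-155 - 63)*G(10) = (-155 - 63)*(10 - √(-1 + 10)) = -218*(10 - √9) = -218*(10 - 1*3) = -218*(10 - 3) = -218*7 = -1526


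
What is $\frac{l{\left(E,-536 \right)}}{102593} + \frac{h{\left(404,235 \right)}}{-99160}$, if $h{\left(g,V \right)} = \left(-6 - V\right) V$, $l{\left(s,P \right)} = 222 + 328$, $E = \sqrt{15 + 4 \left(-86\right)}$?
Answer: $\frac{1172978511}{2034624376} \approx 0.57651$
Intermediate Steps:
$E = i \sqrt{329}$ ($E = \sqrt{15 - 344} = \sqrt{-329} = i \sqrt{329} \approx 18.138 i$)
$l{\left(s,P \right)} = 550$
$h{\left(g,V \right)} = V \left(-6 - V\right)$
$\frac{l{\left(E,-536 \right)}}{102593} + \frac{h{\left(404,235 \right)}}{-99160} = \frac{550}{102593} + \frac{\left(-1\right) 235 \left(6 + 235\right)}{-99160} = 550 \cdot \frac{1}{102593} + \left(-1\right) 235 \cdot 241 \left(- \frac{1}{99160}\right) = \frac{550}{102593} - - \frac{11327}{19832} = \frac{550}{102593} + \frac{11327}{19832} = \frac{1172978511}{2034624376}$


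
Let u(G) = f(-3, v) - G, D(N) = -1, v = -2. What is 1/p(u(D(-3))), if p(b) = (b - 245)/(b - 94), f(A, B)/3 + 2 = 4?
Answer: 87/238 ≈ 0.36555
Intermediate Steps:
f(A, B) = 6 (f(A, B) = -6 + 3*4 = -6 + 12 = 6)
u(G) = 6 - G
p(b) = (-245 + b)/(-94 + b)
1/p(u(D(-3))) = 1/((-245 + (6 - 1*(-1)))/(-94 + (6 - 1*(-1)))) = 1/((-245 + (6 + 1))/(-94 + (6 + 1))) = 1/((-245 + 7)/(-94 + 7)) = 1/(-238/(-87)) = 1/(-1/87*(-238)) = 1/(238/87) = 87/238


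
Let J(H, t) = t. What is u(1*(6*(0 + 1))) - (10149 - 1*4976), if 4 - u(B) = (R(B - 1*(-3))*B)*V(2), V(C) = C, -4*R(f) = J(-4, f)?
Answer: -5142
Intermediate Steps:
R(f) = -f/4
u(B) = 4 - 2*B*(-¾ - B/4) (u(B) = 4 - (-(B - 1*(-3))/4)*B*2 = 4 - (-(B + 3)/4)*B*2 = 4 - (-(3 + B)/4)*B*2 = 4 - (-¾ - B/4)*B*2 = 4 - B*(-¾ - B/4)*2 = 4 - 2*B*(-¾ - B/4))
u(1*(6*(0 + 1))) - (10149 - 1*4976) = (4 + (1*(6*(0 + 1)))*(3 + 1*(6*(0 + 1)))/2) - (10149 - 1*4976) = (4 + (1*(6*1))*(3 + 1*(6*1))/2) - (10149 - 4976) = (4 + (1*6)*(3 + 1*6)/2) - 1*5173 = (4 + (½)*6*(3 + 6)) - 5173 = (4 + (½)*6*9) - 5173 = (4 + 27) - 5173 = 31 - 5173 = -5142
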